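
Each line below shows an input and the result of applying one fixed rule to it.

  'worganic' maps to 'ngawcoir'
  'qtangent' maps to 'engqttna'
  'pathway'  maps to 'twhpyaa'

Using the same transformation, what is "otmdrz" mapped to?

The pattern: take characters alternately from the front and the back (1st, last, 2nd, 2nd-last, ...), then move the last 3 characters to the front (rotate right by 3).
"otmdrz" → "oztrmd" → "rmdozt".

rmdozt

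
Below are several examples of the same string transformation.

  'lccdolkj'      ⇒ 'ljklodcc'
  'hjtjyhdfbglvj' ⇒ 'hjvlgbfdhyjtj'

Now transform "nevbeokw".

Each output is the input with this applied: move the first character to the end, then reverse the string.
For "nevbeokw", step one produces "evbeokwn"; step two turns that into "nwkoebve".

nwkoebve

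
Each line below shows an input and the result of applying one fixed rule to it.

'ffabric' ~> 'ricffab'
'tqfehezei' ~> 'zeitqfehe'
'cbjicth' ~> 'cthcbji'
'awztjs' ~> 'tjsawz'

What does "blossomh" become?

omhbloss

The pattern: move the last 3 characters to the front (rotate right by 3).
For "blossomh" the result is "omhbloss".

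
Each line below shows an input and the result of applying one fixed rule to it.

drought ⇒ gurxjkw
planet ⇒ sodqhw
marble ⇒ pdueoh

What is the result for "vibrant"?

The rule is to shift every letter 3 places forward in the alphabet (wrapping around).
Applying that to "vibrant" gives "yleudqw".

yleudqw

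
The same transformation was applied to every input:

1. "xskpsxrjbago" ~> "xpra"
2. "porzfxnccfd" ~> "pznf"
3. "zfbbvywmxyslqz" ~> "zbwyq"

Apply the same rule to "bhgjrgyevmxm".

bjym

The pattern: keep one character in every 3, starting at position 1 (positions 1st, 4th, 7th, ...).
For "bhgjrgyevmxm" the result is "bjym".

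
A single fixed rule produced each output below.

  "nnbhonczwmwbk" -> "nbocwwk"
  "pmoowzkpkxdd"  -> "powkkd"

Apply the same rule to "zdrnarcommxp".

zracmx

Rule — keep every other character starting from the first (positions 1st, 3rd, 5th, ...).
On "zdrnarcommxp" that produces "zracmx".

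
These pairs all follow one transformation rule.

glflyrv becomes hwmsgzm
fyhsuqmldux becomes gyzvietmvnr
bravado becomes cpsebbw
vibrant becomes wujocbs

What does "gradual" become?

What's happening: shift every letter 1 place forward in the alphabet (wrapping around), then take characters alternately from the front and the back (1st, last, 2nd, 2nd-last, ...).
For "gradual", step one produces "hsbevbm"; step two turns that into "hmsbbve".

hmsbbve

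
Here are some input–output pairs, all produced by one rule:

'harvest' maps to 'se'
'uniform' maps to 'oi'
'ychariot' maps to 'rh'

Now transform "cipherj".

je

Rule — sort the characters into reverse alphabetical order, then keep one character in every 3, starting at position 3 (positions 3rd, 6th, 9th, ...).
"cipherj" → "rpjihec" → "je".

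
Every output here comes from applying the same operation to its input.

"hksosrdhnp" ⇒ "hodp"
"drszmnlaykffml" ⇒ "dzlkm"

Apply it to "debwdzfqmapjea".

dwfae

The rule is to keep one character in every 3, starting at position 1 (positions 1st, 4th, 7th, ...).
Applying that to "debwdzfqmapjea" gives "dwfae".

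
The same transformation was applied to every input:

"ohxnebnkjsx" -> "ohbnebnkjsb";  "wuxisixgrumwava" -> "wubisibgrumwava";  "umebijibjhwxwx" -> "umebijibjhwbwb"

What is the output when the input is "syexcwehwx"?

The transformation: replace every "x" with "b".
So "syexcwehwx" becomes "syebcwehwb".

syebcwehwb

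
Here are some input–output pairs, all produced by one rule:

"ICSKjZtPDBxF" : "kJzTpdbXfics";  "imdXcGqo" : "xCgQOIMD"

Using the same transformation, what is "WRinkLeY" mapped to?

NKlEywrI

In each case the input is transformed by: flip the case of every letter, then move the first 3 characters to the end (rotate left by 3).
Starting from "WRinkLeY": after the first operation, "wrINKlEy"; after the second, "NKlEywrI".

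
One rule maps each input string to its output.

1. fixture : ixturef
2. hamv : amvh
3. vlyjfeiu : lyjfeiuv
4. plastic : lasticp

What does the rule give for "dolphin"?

olphind

In each case the input is transformed by: move the first character to the end.
On "dolphin" that produces "olphind".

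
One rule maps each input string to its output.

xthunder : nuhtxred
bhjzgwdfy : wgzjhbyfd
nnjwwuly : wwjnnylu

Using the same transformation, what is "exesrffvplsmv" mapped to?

In each case the input is transformed by: move the last 3 characters to the front (rotate right by 3), then reverse the string.
On "exesrffvplsmv": the first step gives "smvexesrffvpl", and the second then gives "lpvffrsexevms".

lpvffrsexevms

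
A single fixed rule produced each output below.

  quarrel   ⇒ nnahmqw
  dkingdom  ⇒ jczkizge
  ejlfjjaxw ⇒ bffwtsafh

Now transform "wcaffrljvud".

In each case the input is transformed by: move the first 3 characters to the end (rotate left by 3), then shift every letter 4 places backward in the alphabet (wrapping around).
Applying both steps to "wcaffrljvud": "ffrljvudwca", then "bbnhfrqzsyw".

bbnhfrqzsyw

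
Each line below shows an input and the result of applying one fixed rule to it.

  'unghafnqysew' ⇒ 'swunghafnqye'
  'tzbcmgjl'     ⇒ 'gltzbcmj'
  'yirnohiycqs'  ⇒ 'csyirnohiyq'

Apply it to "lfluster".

The pattern: move the last 2 characters to the front (rotate right by 2), then swap the first and last characters.
On "lfluster": the first step gives "erlflust", and the second then gives "trlfluse".

trlfluse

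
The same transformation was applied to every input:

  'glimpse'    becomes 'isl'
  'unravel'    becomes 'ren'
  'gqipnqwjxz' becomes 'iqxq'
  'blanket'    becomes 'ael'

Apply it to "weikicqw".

icw

In each case the input is transformed by: move the first 2 characters to the end (rotate left by 2), then keep one character in every 3, starting at position 1 (positions 1st, 4th, 7th, ...).
On "weikicqw": the first step gives "ikicqwwe", and the second then gives "icw".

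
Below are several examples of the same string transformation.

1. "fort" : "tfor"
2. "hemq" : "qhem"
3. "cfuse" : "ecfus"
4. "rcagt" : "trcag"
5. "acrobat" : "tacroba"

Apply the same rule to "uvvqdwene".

euvvqdwen

What's happening: move the last character to the front.
So "uvvqdwene" becomes "euvvqdwen".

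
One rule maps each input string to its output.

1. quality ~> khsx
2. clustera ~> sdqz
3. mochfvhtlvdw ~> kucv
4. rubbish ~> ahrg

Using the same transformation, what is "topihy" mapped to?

ohgx

The rule is to shift every letter 1 place backward in the alphabet (wrapping around), then keep only the last 4 characters.
Applying both steps to "topihy": "snohgx", then "ohgx".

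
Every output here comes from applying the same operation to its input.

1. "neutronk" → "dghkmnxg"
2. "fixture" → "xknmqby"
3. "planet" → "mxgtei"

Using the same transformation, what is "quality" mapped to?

Looking at the pairs, the operation is to reverse the string, then shift every letter 7 places backward in the alphabet (wrapping around).
Working it through for "quality": intermediate "ytilauq", final "rmbetnj".
(Check on "planet": → "tenalp" → "mxgtei" ✓)

rmbetnj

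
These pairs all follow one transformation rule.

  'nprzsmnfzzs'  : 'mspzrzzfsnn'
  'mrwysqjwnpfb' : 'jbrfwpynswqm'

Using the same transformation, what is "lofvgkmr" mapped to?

gromfkvl

Rule — take characters alternately from the front and the back (1st, last, 2nd, 2nd-last, ...), then swap the first and last characters.
Doing the same to "lofvgkmr": "gromfkvl".
(Check on "nprzsmnfzzs": → "nspzrzzfsnm" → "mspzrzzfsnn" ✓)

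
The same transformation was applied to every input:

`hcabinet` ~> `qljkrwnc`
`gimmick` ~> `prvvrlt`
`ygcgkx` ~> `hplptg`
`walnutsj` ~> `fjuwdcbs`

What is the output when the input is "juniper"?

sdwryna

Looking at the pairs, the operation is to shift every letter 9 places forward in the alphabet (wrapping around).
For "juniper" the result is "sdwryna".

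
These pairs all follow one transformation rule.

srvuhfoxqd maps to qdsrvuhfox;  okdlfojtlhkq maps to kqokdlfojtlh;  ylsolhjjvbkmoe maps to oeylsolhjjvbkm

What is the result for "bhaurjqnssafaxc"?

The transformation: move the last 2 characters to the front (rotate right by 2).
"bhaurjqnssafaxc" → "xcbhaurjqnssafa".

xcbhaurjqnssafa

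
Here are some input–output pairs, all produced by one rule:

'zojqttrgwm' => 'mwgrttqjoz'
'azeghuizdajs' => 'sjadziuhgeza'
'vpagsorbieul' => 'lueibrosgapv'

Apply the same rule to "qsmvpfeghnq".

The rule is to reverse the string.
"qsmvpfeghnq" → "qnhgefpvmsq".

qnhgefpvmsq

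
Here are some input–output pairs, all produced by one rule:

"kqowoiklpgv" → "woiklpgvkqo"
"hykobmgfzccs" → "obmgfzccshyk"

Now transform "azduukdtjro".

Rule — move the first 3 characters to the end (rotate left by 3).
"azduukdtjro" → "uukdtjroazd".

uukdtjroazd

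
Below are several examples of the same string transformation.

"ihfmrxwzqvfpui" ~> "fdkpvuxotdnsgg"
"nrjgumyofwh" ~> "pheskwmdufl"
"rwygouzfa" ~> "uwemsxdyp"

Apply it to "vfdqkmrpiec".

The transformation: move the first character to the end, then shift every letter 2 places backward in the alphabet (wrapping around).
Starting from "vfdqkmrpiec": after the first operation, "fdqkmrpiecv"; after the second, "dboikpngcat".

dboikpngcat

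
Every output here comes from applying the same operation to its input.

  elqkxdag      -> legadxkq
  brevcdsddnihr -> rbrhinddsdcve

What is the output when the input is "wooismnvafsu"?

What's happening: reverse the string, then move the last 2 characters to the front (rotate right by 2).
Working it through for "wooismnvafsu": intermediate "usfavnmsioow", final "owusfavnmsio".

owusfavnmsio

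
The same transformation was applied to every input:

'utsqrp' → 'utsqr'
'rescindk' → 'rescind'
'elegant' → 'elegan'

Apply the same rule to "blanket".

blanke

Rule — delete the last character.
"blanket" → "blanke".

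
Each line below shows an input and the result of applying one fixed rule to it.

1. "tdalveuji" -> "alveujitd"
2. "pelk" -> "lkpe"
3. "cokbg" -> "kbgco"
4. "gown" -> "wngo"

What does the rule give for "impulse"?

pulseim

The rule is to move the first 2 characters to the end (rotate left by 2).
"impulse" → "pulseim".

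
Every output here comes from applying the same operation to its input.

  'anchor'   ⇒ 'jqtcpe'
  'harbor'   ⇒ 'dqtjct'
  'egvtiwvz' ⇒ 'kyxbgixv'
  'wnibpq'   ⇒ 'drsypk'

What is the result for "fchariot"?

tkqvhejc

Rule — swap the front and back halves of the string, then shift every letter 2 places forward in the alphabet (wrapping around).
Working it through for "fchariot": intermediate "riotfcha", final "tkqvhejc".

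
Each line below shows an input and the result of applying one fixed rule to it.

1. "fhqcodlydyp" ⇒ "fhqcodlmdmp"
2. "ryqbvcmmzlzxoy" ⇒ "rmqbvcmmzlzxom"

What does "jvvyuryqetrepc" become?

The transformation: replace every "y" with "m".
Applying that to "jvvyuryqetrepc" gives "jvvmurmqetrepc".

jvvmurmqetrepc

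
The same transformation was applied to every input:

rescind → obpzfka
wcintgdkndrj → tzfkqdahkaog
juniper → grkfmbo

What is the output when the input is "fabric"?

cxyofz

The transformation: shift every letter 3 places backward in the alphabet (wrapping around).
For "fabric" the result is "cxyofz".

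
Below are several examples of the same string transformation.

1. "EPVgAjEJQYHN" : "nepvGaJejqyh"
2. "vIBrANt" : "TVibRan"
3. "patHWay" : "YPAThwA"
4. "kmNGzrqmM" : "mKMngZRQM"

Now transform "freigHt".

In each case the input is transformed by: flip the case of every letter, then move the last character to the front.
Starting from "freigHt": after the first operation, "FREIGhT"; after the second, "TFREIGh".

TFREIGh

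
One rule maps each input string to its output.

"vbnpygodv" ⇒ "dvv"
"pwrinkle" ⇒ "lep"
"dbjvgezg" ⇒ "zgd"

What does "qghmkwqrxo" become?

xoq

Each output is the input with this applied: move the last 2 characters to the front (rotate right by 2), then keep only the first 3 characters.
"qghmkwqrxo" → "xoqghmkwqr" → "xoq".
(Check on "vbnpygodv": → "dvvbnpygo" → "dvv" ✓)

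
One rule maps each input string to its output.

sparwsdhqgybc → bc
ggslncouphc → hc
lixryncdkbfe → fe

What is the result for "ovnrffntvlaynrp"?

The transformation: keep only the last 2 characters.
For "ovnrffntvlaynrp" the result is "rp".

rp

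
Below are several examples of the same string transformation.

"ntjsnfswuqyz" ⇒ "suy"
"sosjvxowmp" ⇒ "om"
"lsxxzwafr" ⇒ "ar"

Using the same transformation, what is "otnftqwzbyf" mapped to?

wbf

What's happening: keep every other character starting from the first (positions 1st, 3rd, 5th, ...), then delete the first 3 characters.
Starting from "otnftqwzbyf": after the first operation, "ontwbf"; after the second, "wbf".
(Check on "sosjvxowmp": → "ssvom" → "om" ✓)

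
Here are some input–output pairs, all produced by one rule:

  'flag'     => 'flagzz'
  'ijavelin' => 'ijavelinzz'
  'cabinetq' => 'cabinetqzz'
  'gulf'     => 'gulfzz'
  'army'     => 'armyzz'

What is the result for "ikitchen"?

The pattern: append "zz".
On "ikitchen" that produces "ikitchenzz".

ikitchenzz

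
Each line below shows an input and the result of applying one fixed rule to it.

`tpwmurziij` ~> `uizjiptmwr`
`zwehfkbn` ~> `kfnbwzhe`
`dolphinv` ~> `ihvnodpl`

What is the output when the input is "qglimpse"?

pmesgqil

The transformation: swap each adjacent pair of characters (1↔2, 3↔4, ...), then swap the front and back halves of the string.
"qglimpse" → "gqilpmes" → "pmesgqil".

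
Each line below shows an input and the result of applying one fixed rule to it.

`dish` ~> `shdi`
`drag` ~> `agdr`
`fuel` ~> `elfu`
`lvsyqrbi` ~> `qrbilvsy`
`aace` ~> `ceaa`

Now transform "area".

eaar

What's happening: swap the front and back halves of the string.
Doing the same to "area": "eaar".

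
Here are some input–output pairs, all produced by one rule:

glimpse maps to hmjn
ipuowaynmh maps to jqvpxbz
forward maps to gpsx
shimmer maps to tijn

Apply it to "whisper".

The pattern: shift every letter 1 place forward in the alphabet (wrapping around), then delete the last 3 characters.
So "whisper" becomes "xijt".

xijt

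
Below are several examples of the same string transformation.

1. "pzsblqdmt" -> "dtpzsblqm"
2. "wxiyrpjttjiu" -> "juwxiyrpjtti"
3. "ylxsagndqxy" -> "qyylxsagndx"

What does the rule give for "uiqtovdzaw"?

zwuiqtovda

Looking at the pairs, the operation is to move the last 2 characters to the front (rotate right by 2), then swap the first and last characters.
"uiqtovdzaw" → "awuiqtovdz" → "zwuiqtovda".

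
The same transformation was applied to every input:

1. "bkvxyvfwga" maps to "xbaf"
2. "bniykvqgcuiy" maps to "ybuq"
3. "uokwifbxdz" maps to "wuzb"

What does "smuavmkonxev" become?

asxk

Each output is the input with this applied: keep one character in every 3, starting at position 1 (positions 1st, 4th, 7th, ...), then swap each adjacent pair of characters (1↔2, 3↔4, ...).
Starting from "smuavmkonxev": after the first operation, "sakx"; after the second, "asxk".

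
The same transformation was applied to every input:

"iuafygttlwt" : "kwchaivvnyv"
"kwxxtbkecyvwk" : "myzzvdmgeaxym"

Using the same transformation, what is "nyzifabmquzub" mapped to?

The transformation: shift every letter 2 places forward in the alphabet (wrapping around).
On "nyzifabmquzub" that produces "pabkhcdoswbwd".

pabkhcdoswbwd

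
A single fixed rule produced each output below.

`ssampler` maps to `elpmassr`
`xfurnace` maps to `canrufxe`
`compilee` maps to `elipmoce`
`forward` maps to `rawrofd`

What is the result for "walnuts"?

tunlaws

Looking at the pairs, the operation is to reverse the string, then move the first character to the end.
Applying both steps to "walnuts": "stunlaw", then "tunlaws".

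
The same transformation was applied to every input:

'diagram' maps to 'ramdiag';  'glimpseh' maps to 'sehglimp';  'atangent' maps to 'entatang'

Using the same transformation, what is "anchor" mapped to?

In each case the input is transformed by: move the last 3 characters to the front (rotate right by 3).
So "anchor" becomes "horanc".

horanc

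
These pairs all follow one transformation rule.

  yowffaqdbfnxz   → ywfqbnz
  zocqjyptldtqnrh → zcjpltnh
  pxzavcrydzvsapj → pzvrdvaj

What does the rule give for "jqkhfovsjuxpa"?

Rule — keep every other character starting from the first (positions 1st, 3rd, 5th, ...).
On "jqkhfovsjuxpa" that produces "jkfvjxa".

jkfvjxa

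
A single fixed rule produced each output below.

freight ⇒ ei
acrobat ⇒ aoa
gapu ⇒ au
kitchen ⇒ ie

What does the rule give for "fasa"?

Looking at the pairs, the operation is to keep only the vowels.
So "fasa" becomes "aa".

aa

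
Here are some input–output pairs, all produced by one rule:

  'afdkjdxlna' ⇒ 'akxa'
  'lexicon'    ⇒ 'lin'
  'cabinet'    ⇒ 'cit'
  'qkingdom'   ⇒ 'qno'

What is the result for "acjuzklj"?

The rule is to keep one character in every 3, starting at position 1 (positions 1st, 4th, 7th, ...).
Doing the same to "acjuzklj": "aul".

aul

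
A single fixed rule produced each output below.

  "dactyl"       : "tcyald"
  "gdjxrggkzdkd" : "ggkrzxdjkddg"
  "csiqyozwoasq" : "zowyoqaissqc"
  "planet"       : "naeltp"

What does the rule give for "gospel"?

pseolg

What's happening: swap the front and back halves of the string, then take characters alternately from the front and the back (1st, last, 2nd, 2nd-last, ...).
"gospel" → "pelgos" → "pseolg".
(Check on "dactyl": → "tyldac" → "tcyald" ✓)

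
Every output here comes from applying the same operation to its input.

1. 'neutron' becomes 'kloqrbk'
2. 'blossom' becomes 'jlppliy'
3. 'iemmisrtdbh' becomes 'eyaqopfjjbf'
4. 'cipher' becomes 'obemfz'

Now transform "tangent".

In each case the input is transformed by: shift every letter 3 places backward in the alphabet (wrapping around), then reverse the string.
Starting from "tangent": after the first operation, "qxkdbkq"; after the second, "qkbdkxq".

qkbdkxq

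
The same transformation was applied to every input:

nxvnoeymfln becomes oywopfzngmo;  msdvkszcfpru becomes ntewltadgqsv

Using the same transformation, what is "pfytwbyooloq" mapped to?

qgzuxczppmpr

Rule — shift every letter 1 place forward in the alphabet (wrapping around).
On "pfytwbyooloq" that produces "qgzuxczppmpr".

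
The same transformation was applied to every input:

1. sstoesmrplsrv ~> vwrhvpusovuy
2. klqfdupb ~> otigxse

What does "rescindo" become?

hvflqgr

Each output is the input with this applied: delete the first character, then shift every letter 3 places forward in the alphabet (wrapping around).
On "rescindo": the first step gives "escindo", and the second then gives "hvflqgr".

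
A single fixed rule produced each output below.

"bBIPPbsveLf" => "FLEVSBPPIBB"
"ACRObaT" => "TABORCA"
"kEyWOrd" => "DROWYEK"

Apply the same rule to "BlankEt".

TEKNALB

Rule — reverse the string, then convert every letter to uppercase.
For "BlankEt", step one produces "tEknalB"; step two turns that into "TEKNALB".
(Check on "ACRObaT": → "TabORCA" → "TABORCA" ✓)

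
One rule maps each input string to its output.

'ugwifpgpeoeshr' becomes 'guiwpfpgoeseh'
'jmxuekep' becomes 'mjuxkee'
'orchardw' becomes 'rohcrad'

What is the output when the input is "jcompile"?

What's happening: delete the last character, then swap each adjacent pair of characters (1↔2, 3↔4, ...).
"jcompile" → "jcompil" → "cjmoipl".

cjmoipl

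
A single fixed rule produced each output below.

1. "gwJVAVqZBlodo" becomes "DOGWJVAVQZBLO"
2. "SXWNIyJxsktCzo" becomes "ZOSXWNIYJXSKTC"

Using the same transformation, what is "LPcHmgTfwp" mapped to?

WPLPCHMGTF

Looking at the pairs, the operation is to move the last 2 characters to the front (rotate right by 2), then convert every letter to uppercase.
Working it through for "LPcHmgTfwp": intermediate "wpLPcHmgTf", final "WPLPCHMGTF".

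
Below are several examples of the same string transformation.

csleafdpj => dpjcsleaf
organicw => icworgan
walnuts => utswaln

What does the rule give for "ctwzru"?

In each case the input is transformed by: move the last 3 characters to the front (rotate right by 3).
Doing the same to "ctwzru": "zructw".

zructw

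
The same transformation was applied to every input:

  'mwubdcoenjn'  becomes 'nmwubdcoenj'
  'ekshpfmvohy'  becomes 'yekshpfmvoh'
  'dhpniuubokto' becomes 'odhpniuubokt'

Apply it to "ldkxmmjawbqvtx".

In each case the input is transformed by: move the last character to the front.
"ldkxmmjawbqvtx" → "xldkxmmjawbqvt".

xldkxmmjawbqvt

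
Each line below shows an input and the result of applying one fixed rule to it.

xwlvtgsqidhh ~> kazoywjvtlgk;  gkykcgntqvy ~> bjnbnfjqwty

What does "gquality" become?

Looking at the pairs, the operation is to move the last character to the front, then shift every letter 3 places forward in the alphabet (wrapping around).
Applying both steps to "gquality": "ygqualit", then "bjtxdolw".

bjtxdolw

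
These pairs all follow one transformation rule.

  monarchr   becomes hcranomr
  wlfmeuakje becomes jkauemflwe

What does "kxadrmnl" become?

nmrdaxkl

The rule is to move the last character to the front, then reverse the string.
"kxadrmnl" → "lkxadrmn" → "nmrdaxkl".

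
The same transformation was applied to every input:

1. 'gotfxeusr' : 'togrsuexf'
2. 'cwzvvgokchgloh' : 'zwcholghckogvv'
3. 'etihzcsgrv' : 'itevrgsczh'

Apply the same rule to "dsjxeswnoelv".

The pattern: move the first 3 characters to the end (rotate left by 3), then reverse the string.
On "dsjxeswnoelv": the first step gives "xeswnoelvdsj", and the second then gives "jsdvleonwsex".

jsdvleonwsex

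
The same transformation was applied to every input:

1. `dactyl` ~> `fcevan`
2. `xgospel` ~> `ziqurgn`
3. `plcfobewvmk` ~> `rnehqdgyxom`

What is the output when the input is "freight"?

Rule — shift every letter 2 places forward in the alphabet (wrapping around).
Applying that to "freight" gives "htgkijv".

htgkijv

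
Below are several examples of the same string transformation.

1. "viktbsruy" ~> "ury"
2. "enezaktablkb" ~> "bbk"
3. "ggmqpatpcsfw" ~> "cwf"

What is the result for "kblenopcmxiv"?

mvi

What's happening: swap each adjacent pair of characters (1↔2, 3↔4, ...), then keep only the last 3 characters.
On "kblenopcmxiv": the first step gives "bkeloncpxmvi", and the second then gives "mvi".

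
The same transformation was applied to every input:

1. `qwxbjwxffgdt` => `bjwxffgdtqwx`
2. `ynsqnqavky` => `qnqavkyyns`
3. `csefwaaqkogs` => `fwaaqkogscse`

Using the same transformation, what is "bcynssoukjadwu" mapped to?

nssoukjadwubcy

What's happening: move the first 3 characters to the end (rotate left by 3).
Doing the same to "bcynssoukjadwu": "nssoukjadwubcy".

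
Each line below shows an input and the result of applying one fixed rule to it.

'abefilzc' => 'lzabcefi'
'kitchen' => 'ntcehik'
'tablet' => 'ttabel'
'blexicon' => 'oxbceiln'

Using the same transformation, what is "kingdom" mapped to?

The rule is to sort the characters into alphabetical order, then move the last 2 characters to the front (rotate right by 2).
Doing the same to "kingdom": "nodgikm".
(Check on "kitchen": → "cehiknt" → "ntcehik" ✓)

nodgikm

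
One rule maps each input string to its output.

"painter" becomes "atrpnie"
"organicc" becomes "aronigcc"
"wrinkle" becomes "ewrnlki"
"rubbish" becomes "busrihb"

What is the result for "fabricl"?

arlifcb

The pattern: sort the characters into reverse alphabetical order, then move the last character to the front.
Starting from "fabricl": after the first operation, "rlifcba"; after the second, "arlifcb".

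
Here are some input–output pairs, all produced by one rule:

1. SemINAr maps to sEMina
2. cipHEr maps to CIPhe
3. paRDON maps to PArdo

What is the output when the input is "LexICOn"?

Looking at the pairs, the operation is to flip the case of every letter, then delete the last character.
On "LexICOn": the first step gives "lEXicoN", and the second then gives "lEXico".

lEXico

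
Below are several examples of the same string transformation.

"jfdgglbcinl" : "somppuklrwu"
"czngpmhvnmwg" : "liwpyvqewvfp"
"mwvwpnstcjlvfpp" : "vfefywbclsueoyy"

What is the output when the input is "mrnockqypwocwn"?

The rule is to shift every letter 9 places forward in the alphabet (wrapping around).
Doing the same to "mrnockqypwocwn": "vawxltzhyfxlfw".

vawxltzhyfxlfw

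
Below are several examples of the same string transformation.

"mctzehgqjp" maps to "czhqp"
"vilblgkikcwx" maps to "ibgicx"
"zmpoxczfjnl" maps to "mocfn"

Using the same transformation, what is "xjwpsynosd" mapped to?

Rule — keep every other character starting from the second (positions 2nd, 4th, 6th, ...).
For "xjwpsynosd" the result is "jpyod".

jpyod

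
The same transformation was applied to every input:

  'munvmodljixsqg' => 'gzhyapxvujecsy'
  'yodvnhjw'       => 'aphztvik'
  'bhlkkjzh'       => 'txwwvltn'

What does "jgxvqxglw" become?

sjhcjsxiv

Looking at the pairs, the operation is to move the first character to the end, then shift every letter 12 places forward in the alphabet (wrapping around).
"jgxvqxglw" → "gxvqxglwj" → "sjhcjsxiv".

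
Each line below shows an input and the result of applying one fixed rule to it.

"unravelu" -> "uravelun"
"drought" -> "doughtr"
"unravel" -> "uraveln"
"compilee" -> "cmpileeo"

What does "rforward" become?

rorwardf

Each output is the input with this applied: move the first character to the end, then swap the first and last characters.
On "rforward" that produces "rorwardf".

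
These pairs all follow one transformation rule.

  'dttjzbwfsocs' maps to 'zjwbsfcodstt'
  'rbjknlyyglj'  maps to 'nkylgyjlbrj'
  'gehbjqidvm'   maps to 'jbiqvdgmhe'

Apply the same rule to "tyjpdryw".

dpyrtwjy

The transformation: move the first 3 characters to the end (rotate left by 3), then swap each adjacent pair of characters (1↔2, 3↔4, ...).
"tyjpdryw" → "pdrywtyj" → "dpyrtwjy".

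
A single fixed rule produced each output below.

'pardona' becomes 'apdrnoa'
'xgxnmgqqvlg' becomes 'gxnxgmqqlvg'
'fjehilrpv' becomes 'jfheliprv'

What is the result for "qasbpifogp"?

aqbsipofpg

What's happening: swap each adjacent pair of characters (1↔2, 3↔4, ...).
So "qasbpifogp" becomes "aqbsipofpg".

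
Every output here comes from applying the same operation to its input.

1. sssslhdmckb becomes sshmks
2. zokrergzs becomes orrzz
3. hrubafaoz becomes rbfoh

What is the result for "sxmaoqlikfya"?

xaqifa

What's happening: move the first character to the end, then keep every other character starting from the first (positions 1st, 3rd, 5th, ...).
For "sxmaoqlikfya", step one produces "xmaoqlikfyas"; step two turns that into "xaqifa".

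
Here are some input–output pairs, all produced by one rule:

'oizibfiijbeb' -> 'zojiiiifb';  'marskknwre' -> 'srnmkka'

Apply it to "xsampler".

The transformation: delete the last 3 characters, then sort the characters into reverse alphabetical order.
Applying both steps to "xsampler": "xsamp", then "xspma".

xspma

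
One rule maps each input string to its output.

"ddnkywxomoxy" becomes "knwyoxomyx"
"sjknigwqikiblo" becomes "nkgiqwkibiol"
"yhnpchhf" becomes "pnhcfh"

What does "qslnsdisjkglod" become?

nldssikjlgdo

Each output is the input with this applied: delete the first 2 characters, then swap each adjacent pair of characters (1↔2, 3↔4, ...).
"qslnsdisjkglod" → "nldssikjlgdo".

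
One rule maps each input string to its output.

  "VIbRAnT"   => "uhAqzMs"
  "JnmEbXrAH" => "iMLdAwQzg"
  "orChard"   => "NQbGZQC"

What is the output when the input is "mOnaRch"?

LnMZqBG

The pattern: flip the case of every letter, then shift every letter 1 place backward in the alphabet (wrapping around).
Working it through for "mOnaRch": intermediate "MoNArCH", final "LnMZqBG".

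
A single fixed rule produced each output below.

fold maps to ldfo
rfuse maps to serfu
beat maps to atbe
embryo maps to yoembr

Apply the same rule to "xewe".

The transformation: move the last 2 characters to the front (rotate right by 2).
On "xewe" that produces "wexe".

wexe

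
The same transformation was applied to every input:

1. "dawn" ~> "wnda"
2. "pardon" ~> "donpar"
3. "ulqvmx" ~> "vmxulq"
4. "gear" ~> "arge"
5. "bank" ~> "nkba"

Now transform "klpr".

Rule — swap the front and back halves of the string.
For "klpr" the result is "prkl".

prkl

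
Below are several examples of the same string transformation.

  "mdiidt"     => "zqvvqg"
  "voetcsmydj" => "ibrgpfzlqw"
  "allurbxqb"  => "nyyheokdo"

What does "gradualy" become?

tenqhnyl

Looking at the pairs, the operation is to shift every letter 13 places forward in the alphabet (wrapping around) — i.e. ROT13.
Doing the same to "gradualy": "tenqhnyl".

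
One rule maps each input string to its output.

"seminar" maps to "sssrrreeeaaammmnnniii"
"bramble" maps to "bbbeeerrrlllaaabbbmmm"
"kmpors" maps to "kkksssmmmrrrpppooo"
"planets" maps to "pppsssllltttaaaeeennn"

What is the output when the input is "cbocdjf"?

Each output is the input with this applied: take characters alternately from the front and the back (1st, last, 2nd, 2nd-last, ...), then repeat every character 3 times.
Working it through for "cbocdjf": intermediate "cfbjodc", final "cccfffbbbjjjooodddccc".

cccfffbbbjjjooodddccc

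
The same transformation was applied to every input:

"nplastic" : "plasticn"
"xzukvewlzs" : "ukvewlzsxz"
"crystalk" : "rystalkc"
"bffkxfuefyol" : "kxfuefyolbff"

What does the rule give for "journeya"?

The rule is to move the last 3 characters to the front (rotate right by 3), then swap the front and back halves of the string.
Starting from "journeya": after the first operation, "eyajourn"; after the second, "ourneyaj".

ourneyaj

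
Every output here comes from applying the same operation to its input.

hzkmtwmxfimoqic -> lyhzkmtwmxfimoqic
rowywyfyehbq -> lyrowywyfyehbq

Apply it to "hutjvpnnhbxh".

lyhutjvpnnhbxh

What's happening: prepend "ly".
Applying that to "hutjvpnnhbxh" gives "lyhutjvpnnhbxh".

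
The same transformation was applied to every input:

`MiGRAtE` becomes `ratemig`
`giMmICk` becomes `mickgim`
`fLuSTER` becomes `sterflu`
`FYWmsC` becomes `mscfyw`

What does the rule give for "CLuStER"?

sterclu

Looking at the pairs, the operation is to move the first 3 characters to the end (rotate left by 3), then convert every letter to lowercase.
Working it through for "CLuStER": intermediate "StERCLu", final "sterclu".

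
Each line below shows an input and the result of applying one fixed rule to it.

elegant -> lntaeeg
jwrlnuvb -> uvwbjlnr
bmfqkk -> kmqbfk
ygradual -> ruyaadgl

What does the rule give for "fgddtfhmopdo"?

Each output is the input with this applied: sort the characters into alphabetical order, then move the last 3 characters to the front (rotate right by 3).
Working it through for "fgddtfhmopdo": intermediate "dddffghmoopt", final "optdddffghmo".
(Check on "bmfqkk": → "bfkkmq" → "kmqbfk" ✓)

optdddffghmo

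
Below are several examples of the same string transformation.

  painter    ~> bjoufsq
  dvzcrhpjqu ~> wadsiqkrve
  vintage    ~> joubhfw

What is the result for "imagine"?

nbhjofj

Each output is the input with this applied: shift every letter 1 place forward in the alphabet (wrapping around), then move the first character to the end.
On "imagine" that produces "nbhjofj".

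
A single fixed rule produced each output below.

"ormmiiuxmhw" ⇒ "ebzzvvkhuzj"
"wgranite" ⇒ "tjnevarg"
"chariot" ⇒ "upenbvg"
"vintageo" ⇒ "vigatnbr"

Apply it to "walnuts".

njayghf

Rule — swap each adjacent pair of characters (1↔2, 3↔4, ...), then shift every letter 13 places forward in the alphabet (wrapping around) — i.e. ROT13.
Starting from "walnuts": after the first operation, "awnltus"; after the second, "njayghf".
(Check on "wgranite": → "gwarinet" → "tjnevarg" ✓)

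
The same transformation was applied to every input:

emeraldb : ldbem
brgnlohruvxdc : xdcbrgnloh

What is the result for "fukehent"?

Each output is the input with this applied: move the last 3 characters to the front (rotate right by 3), then delete the last 3 characters.
Applying that to "fukehent" gives "entfu".
(Check on "brgnlohruvxdc": → "xdcbrgnlohruv" → "xdcbrgnloh" ✓)

entfu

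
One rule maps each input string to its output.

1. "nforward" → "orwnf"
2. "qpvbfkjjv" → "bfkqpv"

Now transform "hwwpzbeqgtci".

The transformation: delete the last 3 characters, then move the last 3 characters to the front (rotate right by 3).
For "hwwpzbeqgtci" the result is "eqghwwpzb".
(Check on "qpvbfkjjv": → "qpvbfk" → "bfkqpv" ✓)

eqghwwpzb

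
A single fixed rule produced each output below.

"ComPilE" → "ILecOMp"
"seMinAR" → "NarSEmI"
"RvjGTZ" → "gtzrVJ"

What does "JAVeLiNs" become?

InSjavEl

What's happening: move the last 3 characters to the front (rotate right by 3), then flip the case of every letter.
So "JAVeLiNs" becomes "InSjavEl".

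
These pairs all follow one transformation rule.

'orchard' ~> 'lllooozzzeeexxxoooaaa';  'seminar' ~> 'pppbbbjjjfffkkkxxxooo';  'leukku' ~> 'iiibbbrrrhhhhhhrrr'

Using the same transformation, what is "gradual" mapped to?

dddoooxxxaaarrrxxxiii

The pattern: shift every letter 3 places backward in the alphabet (wrapping around), then repeat every character 3 times.
For "gradual", step one produces "doxarxi"; step two turns that into "dddoooxxxaaarrrxxxiii".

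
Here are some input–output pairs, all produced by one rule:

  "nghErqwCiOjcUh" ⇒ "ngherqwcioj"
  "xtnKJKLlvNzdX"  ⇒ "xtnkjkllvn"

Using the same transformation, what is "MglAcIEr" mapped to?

Looking at the pairs, the operation is to delete the last 3 characters, then convert every letter to lowercase.
For "MglAcIEr", step one produces "MglAc"; step two turns that into "mglac".
(Check on "nghErqwCiOjcUh": → "nghErqwCiOj" → "ngherqwcioj" ✓)

mglac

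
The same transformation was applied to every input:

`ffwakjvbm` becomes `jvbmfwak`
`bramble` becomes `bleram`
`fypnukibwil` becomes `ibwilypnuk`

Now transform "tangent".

Each output is the input with this applied: delete the first character, then swap the front and back halves of the string.
Applying both steps to "tangent": "angent", then "entang".

entang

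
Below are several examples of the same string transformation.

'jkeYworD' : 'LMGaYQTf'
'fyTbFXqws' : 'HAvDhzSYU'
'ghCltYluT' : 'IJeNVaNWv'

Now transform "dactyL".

Each output is the input with this applied: flip the case of every letter, then shift every letter 2 places forward in the alphabet (wrapping around).
For "dactyL" the result is "FCEVAn".
(Check on "ghCltYluT": → "GHcLTyLUt" → "IJeNVaNWv" ✓)

FCEVAn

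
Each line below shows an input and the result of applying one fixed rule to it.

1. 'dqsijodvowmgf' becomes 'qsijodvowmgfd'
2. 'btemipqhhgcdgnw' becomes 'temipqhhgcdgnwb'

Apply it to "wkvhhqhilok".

Looking at the pairs, the operation is to move the first character to the end.
For "wkvhhqhilok" the result is "kvhhqhilokw".

kvhhqhilokw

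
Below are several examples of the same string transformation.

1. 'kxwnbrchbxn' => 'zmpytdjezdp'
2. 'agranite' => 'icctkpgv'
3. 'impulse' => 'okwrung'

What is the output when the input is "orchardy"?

The pattern: shift every letter 2 places forward in the alphabet (wrapping around), then swap each adjacent pair of characters (1↔2, 3↔4, ...).
For "orchardy", step one produces "qtejctfa"; step two turns that into "tqjetcaf".
(Check on "agranite": → "citcpkvg" → "icctkpgv" ✓)

tqjetcaf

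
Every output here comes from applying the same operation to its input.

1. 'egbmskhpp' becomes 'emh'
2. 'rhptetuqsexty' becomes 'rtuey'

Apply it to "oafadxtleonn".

oato

Each output is the input with this applied: keep one character in every 3, starting at position 1 (positions 1st, 4th, 7th, ...).
Doing the same to "oafadxtleonn": "oato".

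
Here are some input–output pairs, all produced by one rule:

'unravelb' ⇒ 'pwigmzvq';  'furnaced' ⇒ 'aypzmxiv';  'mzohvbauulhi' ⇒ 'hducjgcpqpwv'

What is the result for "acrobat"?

voxvmwj

The rule is to take characters alternately from the front and the back (1st, last, 2nd, 2nd-last, ...), then shift every letter 5 places backward in the alphabet (wrapping around).
Working it through for "acrobat": intermediate "atcarbo", final "voxvmwj".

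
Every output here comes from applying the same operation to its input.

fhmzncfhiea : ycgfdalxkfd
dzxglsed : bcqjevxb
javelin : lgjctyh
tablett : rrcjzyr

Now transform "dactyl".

jwrayb

The rule is to reverse the string, then shift every letter 2 places backward in the alphabet (wrapping around).
For "dactyl", step one produces "lytcad"; step two turns that into "jwrayb".
(Check on "tablett": → "ttelbat" → "rrcjzyr" ✓)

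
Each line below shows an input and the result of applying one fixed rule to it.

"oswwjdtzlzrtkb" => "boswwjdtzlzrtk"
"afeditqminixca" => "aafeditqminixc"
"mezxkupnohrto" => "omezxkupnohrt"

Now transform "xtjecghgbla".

axtjecghgbl

The rule is to move the last character to the front.
Applying that to "xtjecghgbla" gives "axtjecghgbl".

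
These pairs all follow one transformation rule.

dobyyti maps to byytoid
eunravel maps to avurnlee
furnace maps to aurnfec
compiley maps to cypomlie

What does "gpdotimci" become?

ctpomiigd

What's happening: sort the characters into reverse alphabetical order, then move the last character to the front.
Applying both steps to "gpdotimci": "tpomiigdc", then "ctpomiigd".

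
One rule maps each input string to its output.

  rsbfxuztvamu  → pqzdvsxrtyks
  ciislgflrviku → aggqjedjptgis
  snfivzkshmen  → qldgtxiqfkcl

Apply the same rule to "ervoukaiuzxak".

In each case the input is transformed by: shift every letter 2 places backward in the alphabet (wrapping around).
For "ervoukaiuzxak" the result is "cptmsiygsxvyi".

cptmsiygsxvyi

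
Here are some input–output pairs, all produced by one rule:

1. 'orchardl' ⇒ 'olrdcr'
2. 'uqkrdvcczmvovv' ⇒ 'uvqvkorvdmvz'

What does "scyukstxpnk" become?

What's happening: take characters alternately from the front and the back (1st, last, 2nd, 2nd-last, ...), then delete the last 2 characters.
Doing the same to "scyukstxpnk": "skcnypuxk".

skcnypuxk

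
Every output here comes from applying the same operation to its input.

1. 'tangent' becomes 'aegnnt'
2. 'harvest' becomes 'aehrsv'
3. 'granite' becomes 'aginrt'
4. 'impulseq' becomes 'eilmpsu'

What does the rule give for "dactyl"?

acdty

What's happening: delete the last character, then sort the characters into alphabetical order.
Applying both steps to "dactyl": "dacty", then "acdty".
(Check on "impulseq": → "impulse" → "eilmpsu" ✓)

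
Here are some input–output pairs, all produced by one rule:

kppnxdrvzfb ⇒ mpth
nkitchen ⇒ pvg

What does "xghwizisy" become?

zyk

Looking at the pairs, the operation is to shift every letter 2 places forward in the alphabet (wrapping around), then keep one character in every 3, starting at position 1 (positions 1st, 4th, 7th, ...).
Working it through for "xghwizisy": intermediate "zijykbkua", final "zyk".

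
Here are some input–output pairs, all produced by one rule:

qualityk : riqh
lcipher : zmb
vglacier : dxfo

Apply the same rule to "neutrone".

bqlb

The pattern: keep every other character starting from the second (positions 2nd, 4th, 6th, ...), then shift every letter 3 places backward in the alphabet (wrapping around).
Starting from "neutrone": after the first operation, "etoe"; after the second, "bqlb".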